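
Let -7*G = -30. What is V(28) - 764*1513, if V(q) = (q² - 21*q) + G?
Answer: -8090122/7 ≈ -1.1557e+6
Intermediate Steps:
G = 30/7 (G = -⅐*(-30) = 30/7 ≈ 4.2857)
V(q) = 30/7 + q² - 21*q (V(q) = (q² - 21*q) + 30/7 = 30/7 + q² - 21*q)
V(28) - 764*1513 = (30/7 + 28² - 21*28) - 764*1513 = (30/7 + 784 - 588) - 1155932 = 1402/7 - 1155932 = -8090122/7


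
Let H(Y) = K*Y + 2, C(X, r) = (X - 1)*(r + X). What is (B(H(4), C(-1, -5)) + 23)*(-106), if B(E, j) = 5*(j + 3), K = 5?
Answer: -10388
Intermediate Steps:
C(X, r) = (-1 + X)*(X + r)
H(Y) = 2 + 5*Y (H(Y) = 5*Y + 2 = 2 + 5*Y)
B(E, j) = 15 + 5*j (B(E, j) = 5*(3 + j) = 15 + 5*j)
(B(H(4), C(-1, -5)) + 23)*(-106) = ((15 + 5*((-1)² - 1*(-1) - 1*(-5) - 1*(-5))) + 23)*(-106) = ((15 + 5*(1 + 1 + 5 + 5)) + 23)*(-106) = ((15 + 5*12) + 23)*(-106) = ((15 + 60) + 23)*(-106) = (75 + 23)*(-106) = 98*(-106) = -10388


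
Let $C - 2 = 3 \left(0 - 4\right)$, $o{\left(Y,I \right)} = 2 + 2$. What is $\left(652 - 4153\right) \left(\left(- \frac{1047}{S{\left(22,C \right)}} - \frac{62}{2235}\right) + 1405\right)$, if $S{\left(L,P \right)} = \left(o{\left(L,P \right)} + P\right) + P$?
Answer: $- \frac{61363022451}{11920} \approx -5.1479 \cdot 10^{6}$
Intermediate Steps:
$o{\left(Y,I \right)} = 4$
$C = -10$ ($C = 2 + 3 \left(0 - 4\right) = 2 + 3 \left(-4\right) = 2 - 12 = -10$)
$S{\left(L,P \right)} = 4 + 2 P$ ($S{\left(L,P \right)} = \left(4 + P\right) + P = 4 + 2 P$)
$\left(652 - 4153\right) \left(\left(- \frac{1047}{S{\left(22,C \right)}} - \frac{62}{2235}\right) + 1405\right) = \left(652 - 4153\right) \left(\left(- \frac{1047}{4 + 2 \left(-10\right)} - \frac{62}{2235}\right) + 1405\right) = - 3501 \left(\left(- \frac{1047}{4 - 20} - \frac{62}{2235}\right) + 1405\right) = - 3501 \left(\left(- \frac{1047}{-16} - \frac{62}{2235}\right) + 1405\right) = - 3501 \left(\left(\left(-1047\right) \left(- \frac{1}{16}\right) - \frac{62}{2235}\right) + 1405\right) = - 3501 \left(\left(\frac{1047}{16} - \frac{62}{2235}\right) + 1405\right) = - 3501 \left(\frac{2339053}{35760} + 1405\right) = \left(-3501\right) \frac{52581853}{35760} = - \frac{61363022451}{11920}$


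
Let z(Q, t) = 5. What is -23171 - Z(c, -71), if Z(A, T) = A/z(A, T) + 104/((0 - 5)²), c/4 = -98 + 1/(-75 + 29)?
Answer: -13280627/575 ≈ -23097.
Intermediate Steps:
c = -9018/23 (c = 4*(-98 + 1/(-75 + 29)) = 4*(-98 + 1/(-46)) = 4*(-98 - 1/46) = 4*(-4509/46) = -9018/23 ≈ -392.09)
Z(A, T) = 104/25 + A/5 (Z(A, T) = A/5 + 104/((0 - 5)²) = A*(⅕) + 104/((-5)²) = A/5 + 104/25 = 104/25 + A/5)
-23171 - Z(c, -71) = -23171 - (104/25 + (⅕)*(-9018/23)) = -23171 - (104/25 - 9018/115) = -23171 - 1*(-42698/575) = -23171 + 42698/575 = -13280627/575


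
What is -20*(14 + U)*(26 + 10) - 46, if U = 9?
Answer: -16606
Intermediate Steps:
-20*(14 + U)*(26 + 10) - 46 = -20*(14 + 9)*(26 + 10) - 46 = -460*36 - 46 = -20*828 - 46 = -16560 - 46 = -16606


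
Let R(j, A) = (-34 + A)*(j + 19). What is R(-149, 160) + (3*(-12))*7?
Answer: -16632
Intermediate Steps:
R(j, A) = (-34 + A)*(19 + j)
R(-149, 160) + (3*(-12))*7 = (-646 - 34*(-149) + 19*160 + 160*(-149)) + (3*(-12))*7 = (-646 + 5066 + 3040 - 23840) - 36*7 = -16380 - 252 = -16632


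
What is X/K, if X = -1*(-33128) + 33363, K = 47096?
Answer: 66491/47096 ≈ 1.4118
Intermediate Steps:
X = 66491 (X = 33128 + 33363 = 66491)
X/K = 66491/47096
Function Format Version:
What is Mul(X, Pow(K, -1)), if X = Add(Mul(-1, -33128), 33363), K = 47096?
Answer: Rational(66491, 47096) ≈ 1.4118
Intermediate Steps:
X = 66491 (X = Add(33128, 33363) = 66491)
Mul(X, Pow(K, -1)) = Mul(66491, Pow(47096, -1)) = Mul(66491, Rational(1, 47096)) = Rational(66491, 47096)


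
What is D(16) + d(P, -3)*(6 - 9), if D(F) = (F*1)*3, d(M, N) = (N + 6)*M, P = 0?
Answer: 48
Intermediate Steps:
d(M, N) = M*(6 + N) (d(M, N) = (6 + N)*M = M*(6 + N))
D(F) = 3*F (D(F) = F*3 = 3*F)
D(16) + d(P, -3)*(6 - 9) = 3*16 + (0*(6 - 3))*(6 - 9) = 48 + (0*3)*(-3) = 48 + 0*(-3) = 48 + 0 = 48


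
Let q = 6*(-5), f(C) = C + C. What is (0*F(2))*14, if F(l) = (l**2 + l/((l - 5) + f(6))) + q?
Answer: 0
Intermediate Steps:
f(C) = 2*C
q = -30
F(l) = -30 + l**2 + l/(7 + l) (F(l) = (l**2 + l/((l - 5) + 2*6)) - 30 = (l**2 + l/((-5 + l) + 12)) - 30 = (l**2 + l/(7 + l)) - 30 = -30 + l**2 + l/(7 + l))
(0*F(2))*14 = (0*((-210 + 2**3 - 29*2 + 7*2**2)/(7 + 2)))*14 = (0*((-210 + 8 - 58 + 7*4)/9))*14 = (0*((-210 + 8 - 58 + 28)/9))*14 = (0*((1/9)*(-232)))*14 = (0*(-232/9))*14 = 0*14 = 0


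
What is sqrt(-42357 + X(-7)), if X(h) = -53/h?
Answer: I*sqrt(2075122)/7 ≈ 205.79*I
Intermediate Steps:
sqrt(-42357 + X(-7)) = sqrt(-42357 - 53/(-7)) = sqrt(-42357 - 53*(-1/7)) = sqrt(-42357 + 53/7) = sqrt(-296446/7) = I*sqrt(2075122)/7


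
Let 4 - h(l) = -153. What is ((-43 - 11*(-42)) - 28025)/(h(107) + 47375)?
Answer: -4601/7922 ≈ -0.58079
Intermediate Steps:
h(l) = 157 (h(l) = 4 - 1*(-153) = 4 + 153 = 157)
((-43 - 11*(-42)) - 28025)/(h(107) + 47375) = ((-43 - 11*(-42)) - 28025)/(157 + 47375) = ((-43 + 462) - 28025)/47532 = (419 - 28025)*(1/47532) = -27606*1/47532 = -4601/7922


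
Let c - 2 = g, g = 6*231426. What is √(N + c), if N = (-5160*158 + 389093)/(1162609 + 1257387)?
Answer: √2032980789342125419/1209998 ≈ 1178.4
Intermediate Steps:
g = 1388556
c = 1388558 (c = 2 + 1388556 = 1388558)
N = -426187/2419996 (N = (-815280 + 389093)/2419996 = -426187*1/2419996 = -426187/2419996 ≈ -0.17611)
√(N + c) = √(-426187/2419996 + 1388558) = √(3360304379581/2419996) = √2032980789342125419/1209998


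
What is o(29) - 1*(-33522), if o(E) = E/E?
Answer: 33523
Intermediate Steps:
o(E) = 1
o(29) - 1*(-33522) = 1 - 1*(-33522) = 1 + 33522 = 33523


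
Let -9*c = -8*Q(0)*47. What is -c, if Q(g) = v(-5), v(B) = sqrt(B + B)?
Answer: -376*I*sqrt(10)/9 ≈ -132.11*I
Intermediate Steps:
v(B) = sqrt(2)*sqrt(B) (v(B) = sqrt(2*B) = sqrt(2)*sqrt(B))
Q(g) = I*sqrt(10) (Q(g) = sqrt(2)*sqrt(-5) = sqrt(2)*(I*sqrt(5)) = I*sqrt(10))
c = 376*I*sqrt(10)/9 (c = -(-8*I*sqrt(10))*47/9 = -(-376)*I*sqrt(10)/9 = 376*I*sqrt(10)/9 ≈ 132.11*I)
-c = -376*I*sqrt(10)/9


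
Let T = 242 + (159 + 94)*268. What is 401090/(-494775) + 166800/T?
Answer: 1841196662/1122248655 ≈ 1.6406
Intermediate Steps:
T = 68046 (T = 242 + 253*268 = 242 + 67804 = 68046)
401090/(-494775) + 166800/T = 401090/(-494775) + 166800/68046 = 401090*(-1/494775) + 166800*(1/68046) = -80218/98955 + 27800/11341 = 1841196662/1122248655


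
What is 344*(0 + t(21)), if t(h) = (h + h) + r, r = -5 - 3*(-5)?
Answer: 17888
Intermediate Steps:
r = 10 (r = -5 + 15 = 10)
t(h) = 10 + 2*h (t(h) = (h + h) + 10 = 2*h + 10 = 10 + 2*h)
344*(0 + t(21)) = 344*(0 + (10 + 2*21)) = 344*(0 + (10 + 42)) = 344*(0 + 52) = 344*52 = 17888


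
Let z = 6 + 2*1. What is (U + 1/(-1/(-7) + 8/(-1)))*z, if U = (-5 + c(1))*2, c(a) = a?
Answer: -3576/55 ≈ -65.018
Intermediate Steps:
z = 8 (z = 6 + 2 = 8)
U = -8 (U = (-5 + 1)*2 = -4*2 = -8)
(U + 1/(-1/(-7) + 8/(-1)))*z = (-8 + 1/(-1/(-7) + 8/(-1)))*8 = (-8 + 1/(-1*(-1/7) + 8*(-1)))*8 = (-8 + 1/(1/7 - 8))*8 = (-8 + 1/(-55/7))*8 = (-8 - 7/55)*8 = -447/55*8 = -3576/55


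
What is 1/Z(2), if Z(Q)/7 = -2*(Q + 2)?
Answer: -1/56 ≈ -0.017857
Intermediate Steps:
Z(Q) = -28 - 14*Q (Z(Q) = 7*(-2*(Q + 2)) = 7*(-2*(2 + Q)) = 7*(-4 - 2*Q) = -28 - 14*Q)
1/Z(2) = 1/(-28 - 14*2) = 1/(-28 - 28) = 1/(-56) = -1/56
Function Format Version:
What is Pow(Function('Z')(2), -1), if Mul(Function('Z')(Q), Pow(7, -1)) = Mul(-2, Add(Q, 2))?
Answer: Rational(-1, 56) ≈ -0.017857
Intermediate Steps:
Function('Z')(Q) = Add(-28, Mul(-14, Q)) (Function('Z')(Q) = Mul(7, Mul(-2, Add(Q, 2))) = Mul(7, Mul(-2, Add(2, Q))) = Mul(7, Add(-4, Mul(-2, Q))) = Add(-28, Mul(-14, Q)))
Pow(Function('Z')(2), -1) = Pow(Add(-28, Mul(-14, 2)), -1) = Pow(Add(-28, -28), -1) = Pow(-56, -1) = Rational(-1, 56)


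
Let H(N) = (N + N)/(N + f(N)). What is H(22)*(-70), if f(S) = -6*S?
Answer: 28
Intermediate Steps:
f(S) = -6*S
H(N) = -2/5 (H(N) = (N + N)/(N - 6*N) = (2*N)/((-5*N)) = (2*N)*(-1/(5*N)) = -2/5)
H(22)*(-70) = -2/5*(-70) = 28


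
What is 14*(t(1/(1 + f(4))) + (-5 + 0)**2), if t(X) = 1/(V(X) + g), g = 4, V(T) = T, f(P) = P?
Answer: 1060/3 ≈ 353.33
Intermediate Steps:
t(X) = 1/(4 + X) (t(X) = 1/(X + 4) = 1/(4 + X))
14*(t(1/(1 + f(4))) + (-5 + 0)**2) = 14*(1/(4 + 1/(1 + 4)) + (-5 + 0)**2) = 14*(1/(4 + 1/5) + (-5)**2) = 14*(1/(4 + 1/5) + 25) = 14*(1/(21/5) + 25) = 14*(5/21 + 25) = 14*(530/21) = 1060/3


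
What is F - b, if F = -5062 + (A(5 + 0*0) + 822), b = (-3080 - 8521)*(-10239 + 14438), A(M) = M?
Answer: 48708364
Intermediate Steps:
b = -48712599 (b = -11601*4199 = -48712599)
F = -4235 (F = -5062 + ((5 + 0*0) + 822) = -5062 + ((5 + 0) + 822) = -5062 + (5 + 822) = -5062 + 827 = -4235)
F - b = -4235 - 1*(-48712599) = -4235 + 48712599 = 48708364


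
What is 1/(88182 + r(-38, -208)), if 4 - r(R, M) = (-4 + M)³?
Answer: 1/9616314 ≈ 1.0399e-7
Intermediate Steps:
r(R, M) = 4 - (-4 + M)³
1/(88182 + r(-38, -208)) = 1/(88182 + (4 - (-4 - 208)³)) = 1/(88182 + (4 - 1*(-212)³)) = 1/(88182 + (4 - 1*(-9528128))) = 1/(88182 + (4 + 9528128)) = 1/(88182 + 9528132) = 1/9616314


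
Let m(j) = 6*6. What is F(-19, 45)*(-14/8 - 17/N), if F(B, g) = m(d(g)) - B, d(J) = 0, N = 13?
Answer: -8745/52 ≈ -168.17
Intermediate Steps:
m(j) = 36
F(B, g) = 36 - B
F(-19, 45)*(-14/8 - 17/N) = (36 - 1*(-19))*(-14/8 - 17/13) = (36 + 19)*(-14*1/8 - 17*1/13) = 55*(-7/4 - 17/13) = 55*(-159/52) = -8745/52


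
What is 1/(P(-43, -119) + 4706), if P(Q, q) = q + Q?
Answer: 1/4544 ≈ 0.00022007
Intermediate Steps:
P(Q, q) = Q + q
1/(P(-43, -119) + 4706) = 1/((-43 - 119) + 4706) = 1/(-162 + 4706) = 1/4544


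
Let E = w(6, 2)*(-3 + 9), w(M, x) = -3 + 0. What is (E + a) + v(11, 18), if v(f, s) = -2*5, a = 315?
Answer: 287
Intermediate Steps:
w(M, x) = -3
v(f, s) = -10
E = -18 (E = -3*(-3 + 9) = -3*6 = -18)
(E + a) + v(11, 18) = (-18 + 315) - 10 = 297 - 10 = 287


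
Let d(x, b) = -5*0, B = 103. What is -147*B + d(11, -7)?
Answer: -15141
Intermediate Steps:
d(x, b) = 0
-147*B + d(11, -7) = -147*103 + 0 = -15141 + 0 = -15141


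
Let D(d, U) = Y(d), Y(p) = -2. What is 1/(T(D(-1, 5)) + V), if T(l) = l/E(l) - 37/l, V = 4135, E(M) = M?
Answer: 2/8309 ≈ 0.00024070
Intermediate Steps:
D(d, U) = -2
T(l) = 1 - 37/l (T(l) = l/l - 37/l = 1 - 37/l)
1/(T(D(-1, 5)) + V) = 1/((-37 - 2)/(-2) + 4135) = 1/(-1/2*(-39) + 4135) = 1/(39/2 + 4135) = 1/(8309/2) = 2/8309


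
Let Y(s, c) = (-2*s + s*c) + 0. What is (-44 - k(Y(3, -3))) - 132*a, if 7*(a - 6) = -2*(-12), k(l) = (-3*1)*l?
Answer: -9335/7 ≈ -1333.6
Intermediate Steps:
Y(s, c) = -2*s + c*s (Y(s, c) = (-2*s + c*s) + 0 = -2*s + c*s)
k(l) = -3*l
a = 66/7 (a = 6 + (-2*(-12))/7 = 6 + (1/7)*24 = 6 + 24/7 = 66/7 ≈ 9.4286)
(-44 - k(Y(3, -3))) - 132*a = (-44 - (-3)*3*(-2 - 3)) - 132*66/7 = (-44 - (-3)*3*(-5)) - 8712/7 = (-44 - (-3)*(-15)) - 8712/7 = (-44 - 1*45) - 8712/7 = (-44 - 45) - 8712/7 = -89 - 8712/7 = -9335/7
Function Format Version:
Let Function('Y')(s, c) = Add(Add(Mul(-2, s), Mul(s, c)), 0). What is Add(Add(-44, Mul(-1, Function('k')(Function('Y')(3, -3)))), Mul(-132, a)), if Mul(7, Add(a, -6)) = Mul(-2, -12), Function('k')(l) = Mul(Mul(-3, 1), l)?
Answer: Rational(-9335, 7) ≈ -1333.6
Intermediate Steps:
Function('Y')(s, c) = Add(Mul(-2, s), Mul(c, s)) (Function('Y')(s, c) = Add(Add(Mul(-2, s), Mul(c, s)), 0) = Add(Mul(-2, s), Mul(c, s)))
Function('k')(l) = Mul(-3, l)
a = Rational(66, 7) (a = Add(6, Mul(Rational(1, 7), Mul(-2, -12))) = Add(6, Mul(Rational(1, 7), 24)) = Add(6, Rational(24, 7)) = Rational(66, 7) ≈ 9.4286)
Add(Add(-44, Mul(-1, Function('k')(Function('Y')(3, -3)))), Mul(-132, a)) = Add(Add(-44, Mul(-1, Mul(-3, Mul(3, Add(-2, -3))))), Mul(-132, Rational(66, 7))) = Add(Add(-44, Mul(-1, Mul(-3, Mul(3, -5)))), Rational(-8712, 7)) = Add(Add(-44, Mul(-1, Mul(-3, -15))), Rational(-8712, 7)) = Add(Add(-44, Mul(-1, 45)), Rational(-8712, 7)) = Add(Add(-44, -45), Rational(-8712, 7)) = Add(-89, Rational(-8712, 7)) = Rational(-9335, 7)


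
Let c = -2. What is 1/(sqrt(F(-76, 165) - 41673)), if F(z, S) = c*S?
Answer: -I*sqrt(4667)/14001 ≈ -0.0048793*I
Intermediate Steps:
F(z, S) = -2*S
1/(sqrt(F(-76, 165) - 41673)) = 1/(sqrt(-2*165 - 41673)) = 1/(sqrt(-330 - 41673)) = 1/(sqrt(-42003)) = 1/(3*I*sqrt(4667)) = -I*sqrt(4667)/14001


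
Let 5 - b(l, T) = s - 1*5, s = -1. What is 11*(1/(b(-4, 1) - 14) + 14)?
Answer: 451/3 ≈ 150.33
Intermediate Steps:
b(l, T) = 11 (b(l, T) = 5 - (-1 - 1*5) = 5 - (-1 - 5) = 5 - 1*(-6) = 5 + 6 = 11)
11*(1/(b(-4, 1) - 14) + 14) = 11*(1/(11 - 14) + 14) = 11*(1/(-3) + 14) = 11*(-⅓ + 14) = 11*(41/3) = 451/3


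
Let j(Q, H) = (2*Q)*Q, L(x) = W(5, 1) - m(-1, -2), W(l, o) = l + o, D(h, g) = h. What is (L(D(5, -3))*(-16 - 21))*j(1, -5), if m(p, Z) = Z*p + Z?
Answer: -444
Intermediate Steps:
m(p, Z) = Z + Z*p
L(x) = 6 (L(x) = (5 + 1) - (-2)*(1 - 1) = 6 - (-2)*0 = 6 - 1*0 = 6 + 0 = 6)
j(Q, H) = 2*Q**2
(L(D(5, -3))*(-16 - 21))*j(1, -5) = (6*(-16 - 21))*(2*1**2) = (6*(-37))*(2*1) = -222*2 = -444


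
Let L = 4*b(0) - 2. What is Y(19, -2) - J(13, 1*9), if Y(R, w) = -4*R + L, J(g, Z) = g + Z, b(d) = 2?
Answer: -92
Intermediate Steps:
L = 6 (L = 4*2 - 2 = 8 - 2 = 6)
J(g, Z) = Z + g
Y(R, w) = 6 - 4*R (Y(R, w) = -4*R + 6 = 6 - 4*R)
Y(19, -2) - J(13, 1*9) = (6 - 4*19) - (1*9 + 13) = (6 - 76) - (9 + 13) = -70 - 1*22 = -70 - 22 = -92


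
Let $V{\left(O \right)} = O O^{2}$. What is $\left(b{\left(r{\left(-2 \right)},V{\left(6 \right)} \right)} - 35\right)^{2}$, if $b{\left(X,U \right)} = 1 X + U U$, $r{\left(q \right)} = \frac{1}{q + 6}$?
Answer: $\frac{34776655225}{16} \approx 2.1735 \cdot 10^{9}$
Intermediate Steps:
$r{\left(q \right)} = \frac{1}{6 + q}$
$V{\left(O \right)} = O^{3}$
$b{\left(X,U \right)} = X + U^{2}$
$\left(b{\left(r{\left(-2 \right)},V{\left(6 \right)} \right)} - 35\right)^{2} = \left(\left(\frac{1}{6 - 2} + \left(6^{3}\right)^{2}\right) - 35\right)^{2} = \left(\left(\frac{1}{4} + 216^{2}\right) - 35\right)^{2} = \left(\left(\frac{1}{4} + 46656\right) - 35\right)^{2} = \left(\frac{186625}{4} - 35\right)^{2} = \left(\frac{186485}{4}\right)^{2} = \frac{34776655225}{16}$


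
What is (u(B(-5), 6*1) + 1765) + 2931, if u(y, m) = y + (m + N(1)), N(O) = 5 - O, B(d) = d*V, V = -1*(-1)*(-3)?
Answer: 4721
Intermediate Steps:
V = -3 (V = 1*(-3) = -3)
B(d) = -3*d (B(d) = d*(-3) = -3*d)
u(y, m) = 4 + m + y (u(y, m) = y + (m + (5 - 1*1)) = y + (m + (5 - 1)) = y + (m + 4) = y + (4 + m) = 4 + m + y)
(u(B(-5), 6*1) + 1765) + 2931 = ((4 + 6*1 - 3*(-5)) + 1765) + 2931 = ((4 + 6 + 15) + 1765) + 2931 = (25 + 1765) + 2931 = 1790 + 2931 = 4721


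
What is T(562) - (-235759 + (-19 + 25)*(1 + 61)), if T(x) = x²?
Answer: 551231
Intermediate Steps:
T(562) - (-235759 + (-19 + 25)*(1 + 61)) = 562² - (-235759 + (-19 + 25)*(1 + 61)) = 315844 - (-235759 + 6*62) = 315844 - (-235759 + 372) = 315844 - 1*(-235387) = 315844 + 235387 = 551231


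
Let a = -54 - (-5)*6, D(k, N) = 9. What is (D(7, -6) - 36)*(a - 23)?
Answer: 1269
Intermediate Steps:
a = -24 (a = -54 - 1*(-30) = -54 + 30 = -24)
(D(7, -6) - 36)*(a - 23) = (9 - 36)*(-24 - 23) = -27*(-47) = 1269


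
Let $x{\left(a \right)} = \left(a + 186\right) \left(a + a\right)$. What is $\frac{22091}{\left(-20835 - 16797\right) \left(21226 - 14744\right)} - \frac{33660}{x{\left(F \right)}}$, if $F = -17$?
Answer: $\frac{241487584381}{41224275456} \approx 5.8579$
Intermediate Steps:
$x{\left(a \right)} = 2 a \left(186 + a\right)$ ($x{\left(a \right)} = \left(186 + a\right) 2 a = 2 a \left(186 + a\right)$)
$\frac{22091}{\left(-20835 - 16797\right) \left(21226 - 14744\right)} - \frac{33660}{x{\left(F \right)}} = \frac{22091}{\left(-20835 - 16797\right) \left(21226 - 14744\right)} - \frac{33660}{2 \left(-17\right) \left(186 - 17\right)} = \frac{22091}{\left(-37632\right) 6482} - \frac{33660}{2 \left(-17\right) 169} = \frac{22091}{-243930624} - \frac{33660}{-5746} = 22091 \left(- \frac{1}{243930624}\right) - - \frac{990}{169} = - \frac{22091}{243930624} + \frac{990}{169} = \frac{241487584381}{41224275456}$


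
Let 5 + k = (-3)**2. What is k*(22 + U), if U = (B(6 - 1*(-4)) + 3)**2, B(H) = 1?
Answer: 152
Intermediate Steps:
k = 4 (k = -5 + (-3)**2 = -5 + 9 = 4)
U = 16 (U = (1 + 3)**2 = 4**2 = 16)
k*(22 + U) = 4*(22 + 16) = 4*38 = 152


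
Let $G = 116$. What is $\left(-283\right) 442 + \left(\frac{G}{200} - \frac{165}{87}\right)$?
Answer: $- \frac{181376609}{1450} \approx -1.2509 \cdot 10^{5}$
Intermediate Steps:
$\left(-283\right) 442 + \left(\frac{G}{200} - \frac{165}{87}\right) = \left(-283\right) 442 + \left(\frac{116}{200} - \frac{165}{87}\right) = -125086 + \left(116 \cdot \frac{1}{200} - \frac{55}{29}\right) = -125086 + \left(\frac{29}{50} - \frac{55}{29}\right) = -125086 - \frac{1909}{1450} = - \frac{181376609}{1450}$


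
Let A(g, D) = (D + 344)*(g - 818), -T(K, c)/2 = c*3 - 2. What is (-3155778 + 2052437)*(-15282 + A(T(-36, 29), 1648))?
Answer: 2188342265898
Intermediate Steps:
T(K, c) = 4 - 6*c (T(K, c) = -2*(c*3 - 2) = -2*(3*c - 2) = -2*(-2 + 3*c) = 4 - 6*c)
A(g, D) = (-818 + g)*(344 + D) (A(g, D) = (344 + D)*(-818 + g) = (-818 + g)*(344 + D))
(-3155778 + 2052437)*(-15282 + A(T(-36, 29), 1648)) = (-3155778 + 2052437)*(-15282 + (-281392 - 818*1648 + 344*(4 - 6*29) + 1648*(4 - 6*29))) = -1103341*(-15282 + (-281392 - 1348064 + 344*(4 - 174) + 1648*(4 - 174))) = -1103341*(-15282 + (-281392 - 1348064 + 344*(-170) + 1648*(-170))) = -1103341*(-15282 + (-281392 - 1348064 - 58480 - 280160)) = -1103341*(-15282 - 1968096) = -1103341*(-1983378) = 2188342265898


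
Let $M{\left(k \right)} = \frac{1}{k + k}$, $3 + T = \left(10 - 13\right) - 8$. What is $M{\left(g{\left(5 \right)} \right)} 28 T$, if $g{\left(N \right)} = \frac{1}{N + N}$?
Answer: $-1960$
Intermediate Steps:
$T = -14$ ($T = -3 + \left(\left(10 - 13\right) - 8\right) = -3 - 11 = -14$)
$g{\left(N \right)} = \frac{1}{2 N}$
$M{\left(k \right)} = \frac{1}{2 k}$
$M{\left(g{\left(5 \right)} \right)} 28 T = \frac{1}{2 \frac{1}{2 \cdot 5}} \cdot 28 \left(-14\right) = \frac{1}{2 \cdot \frac{1}{2} \cdot \frac{1}{5}} \cdot 28 \left(-14\right) = \frac{\frac{1}{\frac{1}{10}}}{2} \cdot 28 \left(-14\right) = \frac{1}{2} \cdot 10 \cdot 28 \left(-14\right) = 5 \cdot 28 \left(-14\right) = 140 \left(-14\right) = -1960$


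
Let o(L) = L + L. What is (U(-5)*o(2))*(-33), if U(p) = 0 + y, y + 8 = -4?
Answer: 1584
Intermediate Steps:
y = -12 (y = -8 - 4 = -12)
U(p) = -12 (U(p) = 0 - 12 = -12)
o(L) = 2*L
(U(-5)*o(2))*(-33) = -24*2*(-33) = -12*4*(-33) = -48*(-33) = 1584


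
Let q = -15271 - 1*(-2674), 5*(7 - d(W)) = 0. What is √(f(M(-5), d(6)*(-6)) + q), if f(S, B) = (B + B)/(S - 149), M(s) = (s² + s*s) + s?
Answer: 3*I*√946114/26 ≈ 112.23*I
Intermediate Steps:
d(W) = 7 (d(W) = 7 - ⅕*0 = 7 + 0 = 7)
M(s) = s + 2*s² (M(s) = (s² + s²) + s = 2*s² + s = s + 2*s²)
q = -12597 (q = -15271 + 2674 = -12597)
f(S, B) = 2*B/(-149 + S) (f(S, B) = (2*B)/(-149 + S) = 2*B/(-149 + S))
√(f(M(-5), d(6)*(-6)) + q) = √(2*(7*(-6))/(-149 - 5*(1 + 2*(-5))) - 12597) = √(2*(-42)/(-149 - 5*(1 - 10)) - 12597) = √(2*(-42)/(-149 - 5*(-9)) - 12597) = √(2*(-42)/(-149 + 45) - 12597) = √(2*(-42)/(-104) - 12597) = √(2*(-42)*(-1/104) - 12597) = √(21/26 - 12597) = √(-327501/26) = 3*I*√946114/26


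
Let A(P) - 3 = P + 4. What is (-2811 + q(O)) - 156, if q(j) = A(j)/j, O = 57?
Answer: -169055/57 ≈ -2965.9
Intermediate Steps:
A(P) = 7 + P (A(P) = 3 + (P + 4) = 3 + (4 + P) = 7 + P)
q(j) = (7 + j)/j
(-2811 + q(O)) - 156 = (-2811 + (7 + 57)/57) - 156 = (-2811 + (1/57)*64) - 156 = (-2811 + 64/57) - 156 = -160163/57 - 156 = -169055/57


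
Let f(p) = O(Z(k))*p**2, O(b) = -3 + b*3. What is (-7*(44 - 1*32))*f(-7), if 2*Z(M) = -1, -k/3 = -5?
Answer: 18522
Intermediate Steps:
k = 15 (k = -3*(-5) = 15)
Z(M) = -1/2 (Z(M) = (1/2)*(-1) = -1/2)
O(b) = -3 + 3*b
f(p) = -9*p**2/2 (f(p) = (-3 + 3*(-1/2))*p**2 = (-3 - 3/2)*p**2 = -9*p**2/2)
(-7*(44 - 1*32))*f(-7) = (-7*(44 - 1*32))*(-9/2*(-7)**2) = (-7*(44 - 32))*(-9/2*49) = -7*12*(-441/2) = -84*(-441/2) = 18522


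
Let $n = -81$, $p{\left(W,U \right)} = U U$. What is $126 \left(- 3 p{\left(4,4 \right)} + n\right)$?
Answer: $-16254$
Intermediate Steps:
$p{\left(W,U \right)} = U^{2}$
$126 \left(- 3 p{\left(4,4 \right)} + n\right) = 126 \left(- 3 \cdot 4^{2} - 81\right) = 126 \left(\left(-3\right) 16 - 81\right) = 126 \left(-48 - 81\right) = 126 \left(-129\right) = -16254$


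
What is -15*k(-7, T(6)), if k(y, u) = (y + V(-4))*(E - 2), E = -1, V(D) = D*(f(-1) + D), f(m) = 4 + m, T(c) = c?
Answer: -135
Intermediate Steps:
V(D) = D*(3 + D) (V(D) = D*((4 - 1) + D) = D*(3 + D))
k(y, u) = -12 - 3*y (k(y, u) = (y - 4*(3 - 4))*(-1 - 2) = (y - 4*(-1))*(-3) = (y + 4)*(-3) = (4 + y)*(-3) = -12 - 3*y)
-15*k(-7, T(6)) = -15*(-12 - 3*(-7)) = -15*(-12 + 21) = -15*9 = -135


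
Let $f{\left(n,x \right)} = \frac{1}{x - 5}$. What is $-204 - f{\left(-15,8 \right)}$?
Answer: $- \frac{613}{3} \approx -204.33$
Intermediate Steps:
$f{\left(n,x \right)} = \frac{1}{-5 + x}$
$-204 - f{\left(-15,8 \right)} = -204 - \frac{1}{-5 + 8} = -204 - \frac{1}{3} = - \frac{613}{3}$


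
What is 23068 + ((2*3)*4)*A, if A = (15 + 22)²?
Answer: 55924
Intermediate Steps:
A = 1369 (A = 37² = 1369)
23068 + ((2*3)*4)*A = 23068 + ((2*3)*4)*1369 = 23068 + (6*4)*1369 = 23068 + 24*1369 = 23068 + 32856 = 55924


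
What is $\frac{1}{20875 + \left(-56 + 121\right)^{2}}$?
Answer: $\frac{1}{25100} \approx 3.9841 \cdot 10^{-5}$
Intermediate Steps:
$\frac{1}{20875 + \left(-56 + 121\right)^{2}} = \frac{1}{20875 + 65^{2}} = \frac{1}{20875 + 4225} = \frac{1}{25100}$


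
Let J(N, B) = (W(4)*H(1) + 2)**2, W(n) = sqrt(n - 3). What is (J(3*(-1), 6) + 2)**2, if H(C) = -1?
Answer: 9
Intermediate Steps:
W(n) = sqrt(-3 + n)
J(N, B) = 1 (J(N, B) = (sqrt(-3 + 4)*(-1) + 2)**2 = (sqrt(1)*(-1) + 2)**2 = (1*(-1) + 2)**2 = (-1 + 2)**2 = 1**2 = 1)
(J(3*(-1), 6) + 2)**2 = (1 + 2)**2 = 3**2 = 9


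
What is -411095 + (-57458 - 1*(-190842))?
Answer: -277711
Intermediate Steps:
-411095 + (-57458 - 1*(-190842)) = -411095 + (-57458 + 190842) = -411095 + 133384 = -277711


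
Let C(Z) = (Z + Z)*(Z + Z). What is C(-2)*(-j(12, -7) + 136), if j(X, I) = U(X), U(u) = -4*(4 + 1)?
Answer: 2496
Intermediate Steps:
C(Z) = 4*Z**2 (C(Z) = (2*Z)*(2*Z) = 4*Z**2)
U(u) = -20 (U(u) = -4*5 = -20)
j(X, I) = -20
C(-2)*(-j(12, -7) + 136) = (4*(-2)**2)*(-1*(-20) + 136) = (4*4)*(20 + 136) = 16*156 = 2496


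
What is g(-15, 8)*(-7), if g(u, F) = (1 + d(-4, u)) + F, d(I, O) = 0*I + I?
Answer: -35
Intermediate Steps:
d(I, O) = I (d(I, O) = 0 + I = I)
g(u, F) = -3 + F (g(u, F) = (1 - 4) + F = -3 + F)
g(-15, 8)*(-7) = (-3 + 8)*(-7) = 5*(-7) = -35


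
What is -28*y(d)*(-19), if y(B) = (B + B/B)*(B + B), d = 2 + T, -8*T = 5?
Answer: 27797/8 ≈ 3474.6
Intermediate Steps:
T = -5/8 (T = -1/8*5 = -5/8 ≈ -0.62500)
d = 11/8 (d = 2 - 5/8 = 11/8 ≈ 1.3750)
y(B) = 2*B*(1 + B) (y(B) = (B + 1)*(2*B) = (1 + B)*(2*B) = 2*B*(1 + B))
-28*y(d)*(-19) = -56*11*(1 + 11/8)/8*(-19) = -56*11*19/(8*8)*(-19) = -28*209/32*(-19) = -1463/8*(-19) = 27797/8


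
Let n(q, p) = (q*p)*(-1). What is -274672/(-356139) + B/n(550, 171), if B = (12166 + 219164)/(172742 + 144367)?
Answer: 919389810083/1192090422705 ≈ 0.77124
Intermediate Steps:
n(q, p) = -p*q (n(q, p) = (p*q)*(-1) = -p*q)
B = 77110/105703 (B = 231330/317109 = 231330*(1/317109) = 77110/105703 ≈ 0.72950)
-274672/(-356139) + B/n(550, 171) = -274672/(-356139) + 77110/(105703*((-1*171*550))) = -274672*(-1/356139) + (77110/105703)/(-94050) = 274672/356139 + (77110/105703)*(-1/94050) = 274672/356139 - 701/90376065 = 919389810083/1192090422705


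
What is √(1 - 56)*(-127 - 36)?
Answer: -163*I*√55 ≈ -1208.8*I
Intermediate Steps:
√(1 - 56)*(-127 - 36) = √(-55)*(-163) = (I*√55)*(-163) = -163*I*√55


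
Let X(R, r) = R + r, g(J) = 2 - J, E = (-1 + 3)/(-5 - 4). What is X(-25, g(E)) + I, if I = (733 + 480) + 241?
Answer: 12881/9 ≈ 1431.2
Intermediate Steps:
I = 1454 (I = 1213 + 241 = 1454)
E = -2/9 (E = 2/(-9) = 2*(-⅑) = -2/9 ≈ -0.22222)
X(-25, g(E)) + I = (-25 + (2 - 1*(-2/9))) + 1454 = (-25 + (2 + 2/9)) + 1454 = (-25 + 20/9) + 1454 = -205/9 + 1454 = 12881/9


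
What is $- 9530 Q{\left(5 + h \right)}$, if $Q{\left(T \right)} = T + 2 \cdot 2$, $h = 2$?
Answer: $-104830$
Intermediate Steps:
$Q{\left(T \right)} = 4 + T$ ($Q{\left(T \right)} = T + 4 = 4 + T$)
$- 9530 Q{\left(5 + h \right)} = - 9530 \left(4 + \left(5 + 2\right)\right) = - 9530 \left(4 + 7\right) = \left(-9530\right) 11 = -104830$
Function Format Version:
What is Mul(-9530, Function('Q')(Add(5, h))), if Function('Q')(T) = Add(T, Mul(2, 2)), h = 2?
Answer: -104830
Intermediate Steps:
Function('Q')(T) = Add(4, T) (Function('Q')(T) = Add(T, 4) = Add(4, T))
Mul(-9530, Function('Q')(Add(5, h))) = Mul(-9530, Add(4, Add(5, 2))) = Mul(-9530, Add(4, 7)) = Mul(-9530, 11) = -104830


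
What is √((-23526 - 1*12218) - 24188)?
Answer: 2*I*√14983 ≈ 244.81*I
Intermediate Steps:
√((-23526 - 1*12218) - 24188) = √((-23526 - 12218) - 24188) = √(-35744 - 24188) = √(-59932) = 2*I*√14983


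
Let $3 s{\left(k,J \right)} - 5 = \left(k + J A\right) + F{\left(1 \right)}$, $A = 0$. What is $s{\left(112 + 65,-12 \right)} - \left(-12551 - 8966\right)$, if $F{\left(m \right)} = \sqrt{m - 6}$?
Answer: $\frac{64733}{3} + \frac{i \sqrt{5}}{3} \approx 21578.0 + 0.74536 i$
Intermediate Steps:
$F{\left(m \right)} = \sqrt{-6 + m}$
$s{\left(k,J \right)} = \frac{5}{3} + \frac{k}{3} + \frac{i \sqrt{5}}{3}$ ($s{\left(k,J \right)} = \frac{5}{3} + \frac{\left(k + J 0\right) + \sqrt{-6 + 1}}{3} = \frac{5}{3} + \frac{\left(k + 0\right) + \sqrt{-5}}{3} = \frac{5}{3} + \frac{k + i \sqrt{5}}{3} = \frac{5}{3} + \left(\frac{k}{3} + \frac{i \sqrt{5}}{3}\right) = \frac{5}{3} + \frac{k}{3} + \frac{i \sqrt{5}}{3}$)
$s{\left(112 + 65,-12 \right)} - \left(-12551 - 8966\right) = \left(\frac{5}{3} + \frac{112 + 65}{3} + \frac{i \sqrt{5}}{3}\right) - \left(-12551 - 8966\right) = \left(\frac{5}{3} + \frac{1}{3} \cdot 177 + \frac{i \sqrt{5}}{3}\right) - -21517 = \left(\frac{5}{3} + 59 + \frac{i \sqrt{5}}{3}\right) + 21517 = \left(\frac{182}{3} + \frac{i \sqrt{5}}{3}\right) + 21517 = \frac{64733}{3} + \frac{i \sqrt{5}}{3}$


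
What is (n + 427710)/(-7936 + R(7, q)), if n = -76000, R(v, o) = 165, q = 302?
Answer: -351710/7771 ≈ -45.259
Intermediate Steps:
(n + 427710)/(-7936 + R(7, q)) = (-76000 + 427710)/(-7936 + 165) = 351710/(-7771) = 351710*(-1/7771) = -351710/7771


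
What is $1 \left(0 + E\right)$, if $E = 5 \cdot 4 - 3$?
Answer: $17$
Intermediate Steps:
$E = 17$ ($E = 20 - 3 = 17$)
$1 \left(0 + E\right) = 1 \left(0 + 17\right) = 1 \cdot 17 = 17$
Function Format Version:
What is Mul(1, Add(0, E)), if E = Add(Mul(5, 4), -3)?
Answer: 17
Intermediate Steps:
E = 17 (E = Add(20, -3) = 17)
Mul(1, Add(0, E)) = Mul(1, Add(0, 17)) = Mul(1, 17) = 17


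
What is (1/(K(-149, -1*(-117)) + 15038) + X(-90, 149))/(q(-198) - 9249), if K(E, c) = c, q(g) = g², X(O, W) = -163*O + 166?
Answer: 74946527/151322675 ≈ 0.49528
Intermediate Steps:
X(O, W) = 166 - 163*O
(1/(K(-149, -1*(-117)) + 15038) + X(-90, 149))/(q(-198) - 9249) = (1/(-1*(-117) + 15038) + (166 - 163*(-90)))/((-198)² - 9249) = (1/(117 + 15038) + (166 + 14670))/(39204 - 9249) = (1/15155 + 14836)/29955 = (1/15155 + 14836)*(1/29955) = (224839581/15155)*(1/29955) = 74946527/151322675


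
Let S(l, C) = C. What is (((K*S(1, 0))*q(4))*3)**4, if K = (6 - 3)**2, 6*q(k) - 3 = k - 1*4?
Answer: 0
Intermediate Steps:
q(k) = -1/6 + k/6 (q(k) = 1/2 + (k - 1*4)/6 = 1/2 + (k - 4)/6 = 1/2 + (-4 + k)/6 = 1/2 + (-2/3 + k/6) = -1/6 + k/6)
K = 9 (K = 3**2 = 9)
(((K*S(1, 0))*q(4))*3)**4 = (((9*0)*(-1/6 + (1/6)*4))*3)**4 = ((0*(-1/6 + 2/3))*3)**4 = ((0*(1/2))*3)**4 = (0*3)**4 = 0**4 = 0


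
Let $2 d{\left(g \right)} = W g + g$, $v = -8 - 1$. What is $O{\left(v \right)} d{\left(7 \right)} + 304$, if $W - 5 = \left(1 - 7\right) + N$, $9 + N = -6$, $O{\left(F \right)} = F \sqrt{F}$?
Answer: $304 + \frac{2835 i}{2} \approx 304.0 + 1417.5 i$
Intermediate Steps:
$v = -9$
$O{\left(F \right)} = F^{\frac{3}{2}}$
$N = -15$ ($N = -9 - 6 = -15$)
$W = -16$ ($W = 5 + \left(\left(1 - 7\right) - 15\right) = 5 - 21 = -16$)
$d{\left(g \right)} = - \frac{15 g}{2}$ ($d{\left(g \right)} = \frac{- 16 g + g}{2} = \frac{\left(-15\right) g}{2} = - \frac{15 g}{2}$)
$O{\left(v \right)} d{\left(7 \right)} + 304 = \left(-9\right)^{\frac{3}{2}} \left(\left(- \frac{15}{2}\right) 7\right) + 304 = - 27 i \left(- \frac{105}{2}\right) + 304 = \frac{2835 i}{2} + 304 = 304 + \frac{2835 i}{2}$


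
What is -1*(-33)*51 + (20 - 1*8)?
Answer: 1695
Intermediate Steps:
-1*(-33)*51 + (20 - 1*8) = 33*51 + (20 - 8) = 1683 + 12 = 1695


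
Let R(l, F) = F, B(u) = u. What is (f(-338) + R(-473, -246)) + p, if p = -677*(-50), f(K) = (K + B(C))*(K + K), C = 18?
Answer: 249924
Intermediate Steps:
f(K) = 2*K*(18 + K) (f(K) = (K + 18)*(K + K) = (18 + K)*(2*K) = 2*K*(18 + K))
p = 33850
(f(-338) + R(-473, -246)) + p = (2*(-338)*(18 - 338) - 246) + 33850 = (2*(-338)*(-320) - 246) + 33850 = (216320 - 246) + 33850 = 216074 + 33850 = 249924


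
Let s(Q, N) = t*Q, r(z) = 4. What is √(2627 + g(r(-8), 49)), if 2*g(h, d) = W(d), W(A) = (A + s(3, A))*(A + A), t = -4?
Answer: 2*√1110 ≈ 66.633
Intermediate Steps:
s(Q, N) = -4*Q
W(A) = 2*A*(-12 + A) (W(A) = (A - 4*3)*(A + A) = (A - 12)*(2*A) = (-12 + A)*(2*A) = 2*A*(-12 + A))
g(h, d) = d*(-12 + d) (g(h, d) = (2*d*(-12 + d))/2 = d*(-12 + d))
√(2627 + g(r(-8), 49)) = √(2627 + 49*(-12 + 49)) = √(2627 + 49*37) = √(2627 + 1813) = √4440 = 2*√1110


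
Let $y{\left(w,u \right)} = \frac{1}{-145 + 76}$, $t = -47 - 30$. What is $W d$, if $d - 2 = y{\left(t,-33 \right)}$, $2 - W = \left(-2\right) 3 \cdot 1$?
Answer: $\frac{1096}{69} \approx 15.884$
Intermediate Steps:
$t = -77$
$y{\left(w,u \right)} = - \frac{1}{69}$ ($y{\left(w,u \right)} = \frac{1}{-69} = - \frac{1}{69}$)
$W = 8$ ($W = 2 - \left(-2\right) 3 \cdot 1 = 2 - \left(-6\right) 1 = 2 - -6 = 2 + 6 = 8$)
$d = \frac{137}{69}$ ($d = 2 - \frac{1}{69} = \frac{137}{69} \approx 1.9855$)
$W d = 8 \cdot \frac{137}{69} = \frac{1096}{69}$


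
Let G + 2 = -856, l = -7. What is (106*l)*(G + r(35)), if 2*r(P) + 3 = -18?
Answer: 644427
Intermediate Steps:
r(P) = -21/2 (r(P) = -3/2 + (½)*(-18) = -3/2 - 9 = -21/2)
G = -858 (G = -2 - 856 = -858)
(106*l)*(G + r(35)) = (106*(-7))*(-858 - 21/2) = -742*(-1737/2) = 644427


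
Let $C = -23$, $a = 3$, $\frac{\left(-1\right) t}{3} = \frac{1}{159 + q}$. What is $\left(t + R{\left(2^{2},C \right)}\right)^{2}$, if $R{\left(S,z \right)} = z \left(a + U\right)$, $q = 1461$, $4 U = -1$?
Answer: $\frac{72914521}{18225} \approx 4000.8$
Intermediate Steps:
$U = - \frac{1}{4}$ ($U = \frac{1}{4} \left(-1\right) = - \frac{1}{4} \approx -0.25$)
$t = - \frac{1}{540}$ ($t = - \frac{3}{159 + 1461} = - \frac{3}{1620} = \left(-3\right) \frac{1}{1620} = - \frac{1}{540} \approx -0.0018519$)
$R{\left(S,z \right)} = \frac{11 z}{4}$ ($R{\left(S,z \right)} = z \left(3 - \frac{1}{4}\right) = z \frac{11}{4} = \frac{11 z}{4}$)
$\left(t + R{\left(2^{2},C \right)}\right)^{2} = \left(- \frac{1}{540} + \frac{11}{4} \left(-23\right)\right)^{2} = \left(- \frac{1}{540} - \frac{253}{4}\right)^{2} = \left(- \frac{8539}{135}\right)^{2} = \frac{72914521}{18225}$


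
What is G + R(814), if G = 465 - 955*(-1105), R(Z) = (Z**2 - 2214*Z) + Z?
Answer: -83046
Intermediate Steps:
R(Z) = Z**2 - 2213*Z
G = 1055740 (G = 465 + 1055275 = 1055740)
G + R(814) = 1055740 + 814*(-2213 + 814) = 1055740 + 814*(-1399) = 1055740 - 1138786 = -83046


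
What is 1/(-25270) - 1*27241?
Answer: -688380071/25270 ≈ -27241.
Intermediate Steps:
1/(-25270) - 1*27241 = -1/25270 - 27241 = -688380071/25270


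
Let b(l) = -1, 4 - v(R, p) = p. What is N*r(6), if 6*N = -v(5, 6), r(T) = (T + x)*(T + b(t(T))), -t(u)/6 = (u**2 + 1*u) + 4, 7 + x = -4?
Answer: -25/3 ≈ -8.3333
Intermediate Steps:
x = -11 (x = -7 - 4 = -11)
v(R, p) = 4 - p
t(u) = -24 - 6*u - 6*u**2 (t(u) = -6*((u**2 + 1*u) + 4) = -6*((u**2 + u) + 4) = -6*((u + u**2) + 4) = -6*(4 + u + u**2) = -24 - 6*u - 6*u**2)
r(T) = (-1 + T)*(-11 + T) (r(T) = (T - 11)*(T - 1) = (-11 + T)*(-1 + T) = (-1 + T)*(-11 + T))
N = 1/3 (N = (-(4 - 1*6))/6 = (-(4 - 6))/6 = (-1*(-2))/6 = (1/6)*2 = 1/3 ≈ 0.33333)
N*r(6) = (11 + 6**2 - 12*6)/3 = (11 + 36 - 72)/3 = (1/3)*(-25) = -25/3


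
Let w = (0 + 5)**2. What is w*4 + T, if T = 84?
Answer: 184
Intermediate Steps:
w = 25 (w = 5**2 = 25)
w*4 + T = 25*4 + 84 = 100 + 84 = 184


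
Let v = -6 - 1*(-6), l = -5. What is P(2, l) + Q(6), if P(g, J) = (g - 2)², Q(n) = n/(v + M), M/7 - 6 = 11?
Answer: 6/119 ≈ 0.050420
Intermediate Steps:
M = 119 (M = 42 + 7*11 = 42 + 77 = 119)
v = 0 (v = -6 + 6 = 0)
Q(n) = n/119 (Q(n) = n/(0 + 119) = n/119)
P(g, J) = (-2 + g)²
P(2, l) + Q(6) = (-2 + 2)² + (1/119)*6 = 0² + 6/119 = 0 + 6/119 = 6/119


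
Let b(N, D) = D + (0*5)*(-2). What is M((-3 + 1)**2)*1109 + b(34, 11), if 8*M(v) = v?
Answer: 1131/2 ≈ 565.50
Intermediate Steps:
M(v) = v/8
b(N, D) = D (b(N, D) = D + 0*(-2) = D + 0 = D)
M((-3 + 1)**2)*1109 + b(34, 11) = ((-3 + 1)**2/8)*1109 + 11 = ((1/8)*(-2)**2)*1109 + 11 = ((1/8)*4)*1109 + 11 = (1/2)*1109 + 11 = 1109/2 + 11 = 1131/2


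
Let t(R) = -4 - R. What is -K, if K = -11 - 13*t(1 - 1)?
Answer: -41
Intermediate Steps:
K = 41 (K = -11 - 13*(-4 - (1 - 1)) = -11 - 13*(-4 - 1*0) = -11 - 13*(-4 + 0) = -11 - 13*(-4) = -11 + 52 = 41)
-K = -1*41 = -41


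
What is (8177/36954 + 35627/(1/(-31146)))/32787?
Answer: -41005582672891/1211610798 ≈ -33844.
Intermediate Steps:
(8177/36954 + 35627/(1/(-31146)))/32787 = (8177*(1/36954) + 35627/(-1/31146))*(1/32787) = (8177/36954 + 35627*(-31146))*(1/32787) = (8177/36954 - 1109638542)*(1/32787) = -41005582672891/36954*1/32787 = -41005582672891/1211610798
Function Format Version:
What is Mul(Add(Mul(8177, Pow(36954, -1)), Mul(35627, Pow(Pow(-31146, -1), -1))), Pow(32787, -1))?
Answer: Rational(-41005582672891, 1211610798) ≈ -33844.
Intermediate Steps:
Mul(Add(Mul(8177, Pow(36954, -1)), Mul(35627, Pow(Pow(-31146, -1), -1))), Pow(32787, -1)) = Mul(Add(Mul(8177, Rational(1, 36954)), Mul(35627, Pow(Rational(-1, 31146), -1))), Rational(1, 32787)) = Mul(Add(Rational(8177, 36954), Mul(35627, -31146)), Rational(1, 32787)) = Mul(Add(Rational(8177, 36954), -1109638542), Rational(1, 32787)) = Mul(Rational(-41005582672891, 36954), Rational(1, 32787)) = Rational(-41005582672891, 1211610798)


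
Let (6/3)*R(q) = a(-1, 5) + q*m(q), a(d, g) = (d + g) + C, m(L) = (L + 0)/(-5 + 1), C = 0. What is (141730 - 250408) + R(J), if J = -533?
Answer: -1153497/8 ≈ -1.4419e+5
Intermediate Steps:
m(L) = -L/4 (m(L) = L/(-4) = L*(-¼) = -L/4)
a(d, g) = d + g (a(d, g) = (d + g) + 0 = d + g)
R(q) = 2 - q²/8 (R(q) = ((-1 + 5) + q*(-q/4))/2 = (4 - q²/4)/2 = 2 - q²/8)
(141730 - 250408) + R(J) = (141730 - 250408) + (2 - ⅛*(-533)²) = -108678 + (2 - ⅛*284089) = -108678 + (2 - 284089/8) = -108678 - 284073/8 = -1153497/8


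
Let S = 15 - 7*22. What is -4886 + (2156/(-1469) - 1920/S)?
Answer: -995156430/204191 ≈ -4873.7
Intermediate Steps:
S = -139 (S = 15 - 154 = -139)
-4886 + (2156/(-1469) - 1920/S) = -4886 + (2156/(-1469) - 1920/(-139)) = -4886 + (2156*(-1/1469) - 1920*(-1/139)) = -4886 + (-2156/1469 + 1920/139) = -4886 + 2520796/204191 = -995156430/204191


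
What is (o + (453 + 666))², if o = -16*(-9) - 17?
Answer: 1552516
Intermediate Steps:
o = 127 (o = 144 - 17 = 127)
(o + (453 + 666))² = (127 + (453 + 666))² = (127 + 1119)² = 1246² = 1552516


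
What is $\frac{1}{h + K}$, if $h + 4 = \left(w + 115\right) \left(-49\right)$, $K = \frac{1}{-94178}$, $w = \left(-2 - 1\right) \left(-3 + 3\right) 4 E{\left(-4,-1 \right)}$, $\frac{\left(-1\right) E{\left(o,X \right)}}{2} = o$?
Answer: $- \frac{94178}{531069743} \approx -0.00017734$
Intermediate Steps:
$E{\left(o,X \right)} = - 2 o$
$w = 0$ ($w = \left(-2 - 1\right) \left(-3 + 3\right) 4 \left(\left(-2\right) \left(-4\right)\right) = \left(-3\right) 0 \cdot 4 \cdot 8 = 0 \cdot 4 \cdot 8 = 0 \cdot 8 = 0$)
$K = - \frac{1}{94178} \approx -1.0618 \cdot 10^{-5}$
$h = -5639$ ($h = -4 + \left(0 + 115\right) \left(-49\right) = -4 + 115 \left(-49\right) = -4 - 5635 = -5639$)
$\frac{1}{h + K} = \frac{1}{-5639 - \frac{1}{94178}} = \frac{1}{- \frac{531069743}{94178}} = - \frac{94178}{531069743}$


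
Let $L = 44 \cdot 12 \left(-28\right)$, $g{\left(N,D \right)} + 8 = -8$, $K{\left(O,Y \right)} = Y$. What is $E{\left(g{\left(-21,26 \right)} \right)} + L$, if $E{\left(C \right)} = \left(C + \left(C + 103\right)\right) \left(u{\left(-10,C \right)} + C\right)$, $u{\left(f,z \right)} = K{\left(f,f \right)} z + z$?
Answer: $-5696$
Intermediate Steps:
$g{\left(N,D \right)} = -16$ ($g{\left(N,D \right)} = -8 - 8 = -16$)
$u{\left(f,z \right)} = z + f z$ ($u{\left(f,z \right)} = f z + z = z + f z$)
$L = -14784$ ($L = 528 \left(-28\right) = -14784$)
$E{\left(C \right)} = - 8 C \left(103 + 2 C\right)$ ($E{\left(C \right)} = \left(C + \left(C + 103\right)\right) \left(C \left(1 - 10\right) + C\right) = \left(C + \left(103 + C\right)\right) \left(C \left(-9\right) + C\right) = \left(103 + 2 C\right) \left(- 9 C + C\right) = \left(103 + 2 C\right) \left(- 8 C\right) = - 8 C \left(103 + 2 C\right)$)
$E{\left(g{\left(-21,26 \right)} \right)} + L = 8 \left(-16\right) \left(-103 - -32\right) - 14784 = 8 \left(-16\right) \left(-103 + 32\right) - 14784 = 8 \left(-16\right) \left(-71\right) - 14784 = 9088 - 14784 = -5696$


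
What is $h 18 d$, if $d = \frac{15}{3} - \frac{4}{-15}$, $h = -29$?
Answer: $- \frac{13746}{5} \approx -2749.2$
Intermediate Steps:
$d = \frac{79}{15}$ ($d = 15 \cdot \frac{1}{3} - - \frac{4}{15} = 5 + \frac{4}{15} = \frac{79}{15} \approx 5.2667$)
$h 18 d = \left(-29\right) 18 \cdot \frac{79}{15} = \left(-522\right) \frac{79}{15} = - \frac{13746}{5}$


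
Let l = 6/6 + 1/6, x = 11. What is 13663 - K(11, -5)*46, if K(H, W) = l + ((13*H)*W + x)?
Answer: 137980/3 ≈ 45993.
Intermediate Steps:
l = 7/6 (l = 6*(⅙) + 1*(⅙) = 1 + ⅙ = 7/6 ≈ 1.1667)
K(H, W) = 73/6 + 13*H*W (K(H, W) = 7/6 + ((13*H)*W + 11) = 7/6 + (13*H*W + 11) = 7/6 + (11 + 13*H*W) = 73/6 + 13*H*W)
13663 - K(11, -5)*46 = 13663 - (73/6 + 13*11*(-5))*46 = 13663 - (73/6 - 715)*46 = 13663 - (-4217)*46/6 = 13663 - 1*(-96991/3) = 13663 + 96991/3 = 137980/3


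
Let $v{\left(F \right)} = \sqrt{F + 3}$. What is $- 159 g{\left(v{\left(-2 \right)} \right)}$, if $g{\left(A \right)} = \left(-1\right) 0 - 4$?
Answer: $636$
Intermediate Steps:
$v{\left(F \right)} = \sqrt{3 + F}$
$g{\left(A \right)} = -4$ ($g{\left(A \right)} = 0 - 4 = -4$)
$- 159 g{\left(v{\left(-2 \right)} \right)} = \left(-159\right) \left(-4\right) = 636$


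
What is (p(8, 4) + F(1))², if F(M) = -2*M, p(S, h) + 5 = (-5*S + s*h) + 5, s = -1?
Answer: 2116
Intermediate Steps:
p(S, h) = -h - 5*S (p(S, h) = -5 + ((-5*S - h) + 5) = -5 + ((-h - 5*S) + 5) = -5 + (5 - h - 5*S) = -h - 5*S)
(p(8, 4) + F(1))² = ((-1*4 - 5*8) - 2*1)² = ((-4 - 40) - 2)² = (-44 - 2)² = (-46)² = 2116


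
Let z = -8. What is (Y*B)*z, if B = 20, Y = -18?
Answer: 2880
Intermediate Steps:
(Y*B)*z = -18*20*(-8) = -360*(-8) = 2880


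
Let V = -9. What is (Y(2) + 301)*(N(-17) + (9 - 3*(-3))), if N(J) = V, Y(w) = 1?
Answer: 2718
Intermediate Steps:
N(J) = -9
(Y(2) + 301)*(N(-17) + (9 - 3*(-3))) = (1 + 301)*(-9 + (9 - 3*(-3))) = 302*(-9 + (9 + 9)) = 302*(-9 + 18) = 302*9 = 2718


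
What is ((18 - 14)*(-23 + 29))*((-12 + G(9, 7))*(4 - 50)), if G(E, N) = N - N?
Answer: 13248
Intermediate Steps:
G(E, N) = 0
((18 - 14)*(-23 + 29))*((-12 + G(9, 7))*(4 - 50)) = ((18 - 14)*(-23 + 29))*((-12 + 0)*(4 - 50)) = (4*6)*(-12*(-46)) = 24*552 = 13248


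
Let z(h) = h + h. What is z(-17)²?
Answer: 1156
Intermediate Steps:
z(h) = 2*h
z(-17)² = (2*(-17))² = (-34)² = 1156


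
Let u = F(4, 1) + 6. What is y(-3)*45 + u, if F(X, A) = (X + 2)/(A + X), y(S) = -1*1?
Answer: -189/5 ≈ -37.800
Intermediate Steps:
y(S) = -1
F(X, A) = (2 + X)/(A + X)
u = 36/5 (u = (2 + 4)/(1 + 4) + 6 = 6/5 + 6 = 36/5 ≈ 7.2000)
y(-3)*45 + u = -1*45 + 36/5 = -45 + 36/5 = -189/5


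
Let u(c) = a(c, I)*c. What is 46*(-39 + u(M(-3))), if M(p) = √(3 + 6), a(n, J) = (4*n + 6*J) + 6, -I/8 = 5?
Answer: -32430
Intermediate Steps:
I = -40 (I = -8*5 = -40)
a(n, J) = 6 + 4*n + 6*J
M(p) = 3 (M(p) = √9 = 3)
u(c) = c*(-234 + 4*c) (u(c) = (6 + 4*c + 6*(-40))*c = (6 + 4*c - 240)*c = (-234 + 4*c)*c = c*(-234 + 4*c))
46*(-39 + u(M(-3))) = 46*(-39 + 2*3*(-117 + 2*3)) = 46*(-39 + 2*3*(-117 + 6)) = 46*(-39 + 2*3*(-111)) = 46*(-39 - 666) = 46*(-705) = -32430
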